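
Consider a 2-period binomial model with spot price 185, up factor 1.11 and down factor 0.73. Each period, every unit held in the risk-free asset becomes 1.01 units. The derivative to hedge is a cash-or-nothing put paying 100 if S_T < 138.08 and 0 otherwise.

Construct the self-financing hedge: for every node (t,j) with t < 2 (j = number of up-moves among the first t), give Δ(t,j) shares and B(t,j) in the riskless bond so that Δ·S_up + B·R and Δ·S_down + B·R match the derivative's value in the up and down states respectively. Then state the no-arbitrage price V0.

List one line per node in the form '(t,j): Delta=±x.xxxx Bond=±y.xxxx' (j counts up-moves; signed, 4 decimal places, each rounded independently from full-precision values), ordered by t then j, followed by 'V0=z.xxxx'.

Since d<R<u, set p* = (R−d)/(u−d) = 0.7368; price each node as the discounted p*-expectation of its children.
Payoff layer (t=2): V(2,0)=100.0000, V(2,1)=0.0000, V(2,2)=0.0000
  t=1,j=0: stock 135.0500 → up 149.9055 (V=0.0000), down 98.5865 (V=100.0000). Price 26.0552; hedge Δ=-1.9486, bond B=289.2131.
  t=1,j=1: stock 205.3500 → up 227.9385 (V=0.0000), down 149.9055 (V=0.0000). Price 0.0000; hedge Δ=0.0000, bond B=0.0000.
  t=0,j=0: stock 185.0000 → up 205.3500 (V=0.0000), down 135.0500 (V=26.0552). Price 6.7888; hedge Δ=-0.3706, bond B=75.3552.
The time-0 hedge costs 6.7888, which is the no-arbitrage price.

(0,0): Delta=-0.3706 Bond=75.3552
(1,0): Delta=-1.9486 Bond=289.2131
(1,1): Delta=0.0000 Bond=0.0000
V0=6.7888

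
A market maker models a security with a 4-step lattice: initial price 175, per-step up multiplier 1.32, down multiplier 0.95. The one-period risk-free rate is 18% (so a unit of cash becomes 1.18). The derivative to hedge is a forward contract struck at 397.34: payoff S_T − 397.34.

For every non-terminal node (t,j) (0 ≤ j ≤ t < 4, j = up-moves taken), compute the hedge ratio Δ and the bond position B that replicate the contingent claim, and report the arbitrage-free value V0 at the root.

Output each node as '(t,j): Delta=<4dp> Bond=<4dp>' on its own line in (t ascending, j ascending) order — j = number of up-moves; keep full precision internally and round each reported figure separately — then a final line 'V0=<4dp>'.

(0,0): Delta=1.0000 Bond=-204.9436
(1,0): Delta=1.0000 Bond=-241.8334
(1,1): Delta=1.0000 Bond=-241.8334
(2,0): Delta=1.0000 Bond=-285.3634
(2,1): Delta=1.0000 Bond=-285.3634
(2,2): Delta=1.0000 Bond=-285.3634
(3,0): Delta=1.0000 Bond=-336.7288
(3,1): Delta=1.0000 Bond=-336.7288
(3,2): Delta=1.0000 Bond=-336.7288
(3,3): Delta=1.0000 Bond=-336.7288
V0=-29.9436

No-arbitrage ⇒ martingale measure with p* = (R−d)/(u−d) = 0.6216.
At expiry t=4: V(4,0)=-254.8014, V(4,1)=-199.2864, V(4,2)=-122.1497, V(4,3)=-14.9703, V(4,4)=133.9526
Node (3,0) S=150.0406: V=(p*·-199.2864+(1−p*)·-254.8014)/1.18=-186.6882; Δ=(-199.2864−-254.8014)/(198.0536−142.5386)=1.0000; B=V−Δ·S=-336.7288
Node (3,1) S=208.4775: V=(p*·-122.1497+(1−p*)·-199.2864)/1.18=-128.2513; Δ=(-122.1497−-199.2864)/(275.1903−198.0536)=1.0000; B=V−Δ·S=-336.7288
Node (3,2) S=289.6740: V=(p*·-14.9703+(1−p*)·-122.1497)/1.18=-47.0548; Δ=(-14.9703−-122.1497)/(382.3697−275.1903)=1.0000; B=V−Δ·S=-336.7288
Node (3,3) S=402.4944: V=(p*·133.9526+(1−p*)·-14.9703)/1.18=65.7656; Δ=(133.9526−-14.9703)/(531.2926−382.3697)=1.0000; B=V−Δ·S=-336.7288
Node (2,0) S=157.9375: V=(p*·-128.2513+(1−p*)·-186.6882)/1.18=-127.4259; Δ=(-128.2513−-186.6882)/(208.4775−150.0406)=1.0000; B=V−Δ·S=-285.3634
Node (2,1) S=219.4500: V=(p*·-47.0548+(1−p*)·-128.2513)/1.18=-65.9134; Δ=(-47.0548−-128.2513)/(289.6740−208.4775)=1.0000; B=V−Δ·S=-285.3634
Node (2,2) S=304.9200: V=(p*·65.7656+(1−p*)·-47.0548)/1.18=19.5566; Δ=(65.7656−-47.0548)/(402.4944−289.6740)=1.0000; B=V−Δ·S=-285.3634
Node (1,0) S=166.2500: V=(p*·-65.9134+(1−p*)·-127.4259)/1.18=-75.5834; Δ=(-65.9134−-127.4259)/(219.4500−157.9375)=1.0000; B=V−Δ·S=-241.8334
Node (1,1) S=231.0000: V=(p*·19.5566+(1−p*)·-65.9134)/1.18=-10.8334; Δ=(19.5566−-65.9134)/(304.9200−219.4500)=1.0000; B=V−Δ·S=-241.8334
Node (0,0) S=175.0000: V=(p*·-10.8334+(1−p*)·-75.5834)/1.18=-29.9436; Δ=(-10.8334−-75.5834)/(231.0000−166.2500)=1.0000; B=V−Δ·S=-204.9436
Check: Δ(0,0)·S0 + B(0,0) = -29.9436 = V0.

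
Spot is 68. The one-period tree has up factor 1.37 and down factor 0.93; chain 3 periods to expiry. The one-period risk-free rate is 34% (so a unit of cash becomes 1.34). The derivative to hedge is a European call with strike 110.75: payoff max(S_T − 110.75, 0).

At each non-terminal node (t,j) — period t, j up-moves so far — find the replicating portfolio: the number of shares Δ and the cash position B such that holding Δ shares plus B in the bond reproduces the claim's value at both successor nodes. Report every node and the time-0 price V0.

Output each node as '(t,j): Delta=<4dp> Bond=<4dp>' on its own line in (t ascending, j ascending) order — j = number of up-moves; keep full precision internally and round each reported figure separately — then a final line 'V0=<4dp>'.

No-arbitrage ⇒ martingale measure with p* = (R−d)/(u−d) = 0.9318.
Terminal values V(3,·): V(3,0)=0.0000, V(3,1)=0.0000, V(3,2)=7.9452, V(3,3)=64.1020
  t=2,j=0: stock 58.8132 → up 80.5741 (V=0.0000), down 54.6963 (V=0.0000). Price 0.0000; hedge Δ=0.0000, bond B=0.0000.
  t=2,j=1: stock 86.6388 → up 118.6952 (V=7.9452), down 80.5741 (V=0.0000). Price 5.5250; hedge Δ=0.2084, bond B=-12.5322.
  t=2,j=2: stock 127.6292 → up 174.8520 (V=64.1020), down 118.6952 (V=7.9452). Price 44.9799; hedge Δ=1.0000, bond B=-82.6493.
  t=1,j=0: stock 63.2400 → up 86.6388 (V=5.5250), down 58.8132 (V=0.0000). Price 3.8420; hedge Δ=0.1986, bond B=-8.7147.
  t=1,j=1: stock 93.1600 → up 127.6292 (V=44.9799), down 86.6388 (V=5.5250). Price 31.5596; hedge Δ=0.9625, bond B=-58.1109.
  t=0,j=0: stock 68.0000 → up 93.1600 (V=31.5596), down 63.2400 (V=3.8420). Price 22.1416; hedge Δ=0.9264, bond B=-40.8529.
Check: Δ(0,0)·S0 + B(0,0) = 22.1416 = V0.

(0,0): Delta=0.9264 Bond=-40.8529
(1,0): Delta=0.1986 Bond=-8.7147
(1,1): Delta=0.9625 Bond=-58.1109
(2,0): Delta=0.0000 Bond=0.0000
(2,1): Delta=0.2084 Bond=-12.5322
(2,2): Delta=1.0000 Bond=-82.6493
V0=22.1416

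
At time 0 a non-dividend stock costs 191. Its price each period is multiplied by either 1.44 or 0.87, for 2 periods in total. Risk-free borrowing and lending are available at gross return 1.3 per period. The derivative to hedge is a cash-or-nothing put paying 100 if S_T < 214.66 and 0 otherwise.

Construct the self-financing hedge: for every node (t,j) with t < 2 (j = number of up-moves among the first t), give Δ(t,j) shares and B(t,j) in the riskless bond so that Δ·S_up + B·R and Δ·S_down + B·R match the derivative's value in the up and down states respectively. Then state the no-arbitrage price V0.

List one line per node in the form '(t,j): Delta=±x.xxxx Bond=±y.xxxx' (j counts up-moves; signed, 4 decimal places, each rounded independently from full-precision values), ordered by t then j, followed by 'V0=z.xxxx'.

(0,0): Delta=-0.1735 Bond=36.7159
(1,0): Delta=-1.0558 Bond=194.3320
(1,1): Delta=0.0000 Bond=0.0000
V0=3.5696

Under the risk-neutral measure, an up-move has probability p* = (R−d)/(u−d) = 0.7544 and values discount at R = 1.3.
Payoff layer (t=2): V(2,0)=100.0000, V(2,1)=0.0000, V(2,2)=0.0000
(1,0): S=166.1700. Δ = (V_up−V_dn)/(S_up−S_dn) = (0.0000−100.0000)/(239.2848−144.5679) = -1.0558. V = [p*·0.0000 + (1−p*)·100.0000]/1.3 = 18.8934. B = V − Δ·S = 194.3320.
(1,1): S=275.0400. Δ = (V_up−V_dn)/(S_up−S_dn) = (0.0000−0.0000)/(396.0576−239.2848) = 0.0000. V = [p*·0.0000 + (1−p*)·0.0000]/1.3 = 0.0000. B = V − Δ·S = 0.0000.
(0,0): S=191.0000. Δ = (V_up−V_dn)/(S_up−S_dn) = (0.0000−18.8934)/(275.0400−166.1700) = -0.1735. V = [p*·0.0000 + (1−p*)·18.8934]/1.3 = 3.5696. B = V − Δ·S = 36.7159.
Check: Δ(0,0)·S0 + B(0,0) = 3.5696 = V0.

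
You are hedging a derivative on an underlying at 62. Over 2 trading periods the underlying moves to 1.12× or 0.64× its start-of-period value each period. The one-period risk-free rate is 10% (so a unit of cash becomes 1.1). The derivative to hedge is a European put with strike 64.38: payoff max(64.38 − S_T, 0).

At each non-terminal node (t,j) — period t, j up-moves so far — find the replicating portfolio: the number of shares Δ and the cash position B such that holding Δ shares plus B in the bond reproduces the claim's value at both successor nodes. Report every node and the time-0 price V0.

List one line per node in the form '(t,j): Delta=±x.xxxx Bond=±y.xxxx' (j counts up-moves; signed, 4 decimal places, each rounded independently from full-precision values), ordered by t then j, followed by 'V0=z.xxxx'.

(0,0): Delta=-0.6079 Bond=39.0636
(1,0): Delta=-1.0000 Bond=58.5273
(1,1): Delta=-0.5982 Bond=42.2936
V0=1.3719

Since d<R<u, set p* = (R−d)/(u−d) = 0.9583; price each node as the discounted p*-expectation of its children.
Terminal payoffs: V(2,0)=38.9848, V(2,1)=19.9384, V(2,2)=0.0000
(1,0): S=39.6800. Δ = (V_up−V_dn)/(S_up−S_dn) = (19.9384−38.9848)/(44.4416−25.3952) = -1.0000. V = [p*·19.9384 + (1−p*)·38.9848]/1.1 = 18.8473. B = V − Δ·S = 58.5273.
(1,1): S=69.4400. Δ = (V_up−V_dn)/(S_up−S_dn) = (0.0000−19.9384)/(77.7728−44.4416) = -0.5982. V = [p*·0.0000 + (1−p*)·19.9384]/1.1 = 0.7552. B = V − Δ·S = 42.2936.
(0,0): S=62.0000. Δ = (V_up−V_dn)/(S_up−S_dn) = (0.7552−18.8473)/(69.4400−39.6800) = -0.6079. V = [p*·0.7552 + (1−p*)·18.8473]/1.1 = 1.3719. B = V − Δ·S = 39.0636.
Each (Δ,B) replicates both successor values, so the strategy is self-financing and V0 is arbitrage-free.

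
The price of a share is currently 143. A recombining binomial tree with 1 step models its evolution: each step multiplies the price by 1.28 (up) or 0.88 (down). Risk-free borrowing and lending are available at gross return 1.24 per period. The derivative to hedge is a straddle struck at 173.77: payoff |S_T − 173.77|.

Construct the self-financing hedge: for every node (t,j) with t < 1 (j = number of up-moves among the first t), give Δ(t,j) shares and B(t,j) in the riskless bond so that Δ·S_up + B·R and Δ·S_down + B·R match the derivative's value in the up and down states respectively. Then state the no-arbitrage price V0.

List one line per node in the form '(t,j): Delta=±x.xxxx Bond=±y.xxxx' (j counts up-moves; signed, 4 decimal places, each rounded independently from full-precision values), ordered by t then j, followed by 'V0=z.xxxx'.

The replicating-portfolio and risk-neutral prices coincide; use p* = (1.24−0.88)/(1.28−0.88) = 0.9000 for the latter.
Payoff layer (t=1): V(1,0)=47.9300, V(1,1)=9.2700
(0,0): S=143.0000. Δ = (V_up−V_dn)/(S_up−S_dn) = (9.2700−47.9300)/(183.0400−125.8400) = -0.6759. V = [p*·9.2700 + (1−p*)·47.9300]/1.24 = 10.5935. B = V − Δ·S = 107.2435.
Check: Δ(0,0)·S0 + B(0,0) = 10.5935 = V0.

(0,0): Delta=-0.6759 Bond=107.2435
V0=10.5935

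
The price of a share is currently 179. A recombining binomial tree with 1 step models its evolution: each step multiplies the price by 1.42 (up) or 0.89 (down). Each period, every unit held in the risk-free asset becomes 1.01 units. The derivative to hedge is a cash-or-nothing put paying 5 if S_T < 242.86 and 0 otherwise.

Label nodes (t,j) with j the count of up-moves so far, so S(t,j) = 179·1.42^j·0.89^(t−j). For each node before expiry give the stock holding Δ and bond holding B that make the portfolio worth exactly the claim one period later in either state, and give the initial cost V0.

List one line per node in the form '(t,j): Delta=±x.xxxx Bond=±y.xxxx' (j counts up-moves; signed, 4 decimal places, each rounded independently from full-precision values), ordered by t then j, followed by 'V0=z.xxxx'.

Risk-neutral probability p* = (R−d)/(u−d) = (1.01−0.89)/(1.42−0.89) = 0.2264.
At expiry t=1: V(1,0)=5.0000, V(1,1)=0.0000
Node (0,0) S=179.0000: V=(p*·0.0000+(1−p*)·5.0000)/1.01=3.8296; Δ=(0.0000−5.0000)/(254.1800−159.3100)=-0.0527; B=V−Δ·S=13.2636
Check: Δ(0,0)·S0 + B(0,0) = 3.8296 = V0.

(0,0): Delta=-0.0527 Bond=13.2636
V0=3.8296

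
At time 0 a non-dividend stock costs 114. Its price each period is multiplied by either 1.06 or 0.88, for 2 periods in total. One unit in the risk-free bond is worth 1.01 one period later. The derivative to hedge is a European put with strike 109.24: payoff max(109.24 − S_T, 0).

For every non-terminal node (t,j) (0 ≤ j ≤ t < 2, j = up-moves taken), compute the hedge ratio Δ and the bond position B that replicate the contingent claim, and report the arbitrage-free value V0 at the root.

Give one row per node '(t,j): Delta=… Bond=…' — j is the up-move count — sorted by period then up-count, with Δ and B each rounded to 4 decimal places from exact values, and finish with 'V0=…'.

(0,0): Delta=-0.3431 Bond=41.8408
(1,0): Delta=-1.0000 Bond=108.1584
(1,1): Delta=-0.1334 Bond=16.9134
V0=2.7263

No-arbitrage ⇒ martingale measure with p* = (R−d)/(u−d) = 0.7222.
Payoff layer (t=2): V(2,0)=20.9584, V(2,1)=2.9008, V(2,2)=0.0000
(1,0): S=100.3200. Δ = (V_up−V_dn)/(S_up−S_dn) = (2.9008−20.9584)/(106.3392−88.2816) = -1.0000. V = [p*·2.9008 + (1−p*)·20.9584]/1.01 = 7.8384. B = V − Δ·S = 108.1584.
(1,1): S=120.8400. Δ = (V_up−V_dn)/(S_up−S_dn) = (0.0000−2.9008)/(128.0904−106.3392) = -0.1334. V = [p*·0.0000 + (1−p*)·2.9008]/1.01 = 0.7978. B = V − Δ·S = 16.9134.
(0,0): S=114.0000. Δ = (V_up−V_dn)/(S_up−S_dn) = (0.7978−7.8384)/(120.8400−100.3200) = -0.3431. V = [p*·0.7978 + (1−p*)·7.8384]/1.01 = 2.7263. B = V − Δ·S = 41.8408.
Root portfolio cost Δ·114+B reproduces V0=2.7263.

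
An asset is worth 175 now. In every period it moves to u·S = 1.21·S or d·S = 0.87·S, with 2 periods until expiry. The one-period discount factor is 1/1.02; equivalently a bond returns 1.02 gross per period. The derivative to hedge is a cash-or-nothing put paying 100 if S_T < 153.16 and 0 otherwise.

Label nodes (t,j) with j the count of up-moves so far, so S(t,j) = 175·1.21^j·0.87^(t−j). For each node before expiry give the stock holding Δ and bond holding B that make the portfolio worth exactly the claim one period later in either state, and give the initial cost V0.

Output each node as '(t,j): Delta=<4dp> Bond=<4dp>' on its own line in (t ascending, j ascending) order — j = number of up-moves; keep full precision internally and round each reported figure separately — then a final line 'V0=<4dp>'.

(0,0): Delta=-0.9208 Bond=191.1529
(1,0): Delta=-1.9318 Bond=348.9043
(1,1): Delta=0.0000 Bond=0.0000
V0=30.0157

Since d<R<u, set p* = (R−d)/(u−d) = 0.4412; price each node as the discounted p*-expectation of its children.
Payoff layer (t=2): V(2,0)=100.0000, V(2,1)=0.0000, V(2,2)=0.0000
  t=1,j=0: stock 152.2500 → up 184.2225 (V=0.0000), down 132.4575 (V=100.0000). Price 54.7866; hedge Δ=-1.9318, bond B=348.9043.
  t=1,j=1: stock 211.7500 → up 256.2175 (V=0.0000), down 184.2225 (V=0.0000). Price 0.0000; hedge Δ=0.0000, bond B=0.0000.
  t=0,j=0: stock 175.0000 → up 211.7500 (V=0.0000), down 152.2500 (V=54.7866). Price 30.0157; hedge Δ=-0.9208, bond B=191.1529.
Each (Δ,B) replicates both successor values, so the strategy is self-financing and V0 is arbitrage-free.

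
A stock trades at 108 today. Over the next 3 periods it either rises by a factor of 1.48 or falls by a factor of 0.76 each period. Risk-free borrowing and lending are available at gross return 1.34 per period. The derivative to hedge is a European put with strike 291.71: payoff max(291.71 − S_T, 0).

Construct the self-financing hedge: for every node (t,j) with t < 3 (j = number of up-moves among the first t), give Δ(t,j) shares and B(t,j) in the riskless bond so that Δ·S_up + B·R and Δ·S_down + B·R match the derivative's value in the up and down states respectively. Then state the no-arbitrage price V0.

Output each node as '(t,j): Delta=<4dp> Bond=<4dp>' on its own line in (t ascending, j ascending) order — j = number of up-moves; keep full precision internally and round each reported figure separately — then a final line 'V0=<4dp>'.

Under the risk-neutral measure, an up-move has probability p* = (R−d)/(u−d) = 0.8056 and values discount at R = 1.34.
Terminal values V(3,·): V(3,0)=244.3006, V(3,1)=199.3864, V(3,2)=111.9220, V(3,3)=0.0000
Node (2,0) S=62.3808: V=(p*·199.3864+(1−p*)·244.3006)/1.34=155.3132; Δ=(199.3864−244.3006)/(92.3236−47.4094)=-1.0000; B=V−Δ·S=217.6940
Node (2,1) S=121.4784: V=(p*·111.9220+(1−p*)·199.3864)/1.34=96.2156; Δ=(111.9220−199.3864)/(179.7880−92.3236)=-1.0000; B=V−Δ·S=217.6940
Node (2,2) S=236.5632: V=(p*·0.0000+(1−p*)·111.9220)/1.34=16.2407; Δ=(0.0000−111.9220)/(350.1135−179.7880)=-0.6571; B=V−Δ·S=171.6879
Node (1,0) S=82.0800: V=(p*·96.2156+(1−p*)·155.3132)/1.34=80.3782; Δ=(96.2156−155.3132)/(121.4784−62.3808)=-1.0000; B=V−Δ·S=162.4582
Node (1,1) S=159.8400: V=(p*·16.2407+(1−p*)·96.2156)/1.34=23.7249; Δ=(16.2407−96.2156)/(236.5632−121.4784)=-0.6949; B=V−Δ·S=134.8012
Node (0,0) S=108.0000: V=(p*·23.7249+(1−p*)·80.3782)/1.34=25.9260; Δ=(23.7249−80.3782)/(159.8400−82.0800)=-0.7286; B=V−Δ·S=104.6111
Check: Δ(0,0)·S0 + B(0,0) = 25.9260 = V0.

(0,0): Delta=-0.7286 Bond=104.6111
(1,0): Delta=-1.0000 Bond=162.4582
(1,1): Delta=-0.6949 Bond=134.8012
(2,0): Delta=-1.0000 Bond=217.6940
(2,1): Delta=-1.0000 Bond=217.6940
(2,2): Delta=-0.6571 Bond=171.6879
V0=25.9260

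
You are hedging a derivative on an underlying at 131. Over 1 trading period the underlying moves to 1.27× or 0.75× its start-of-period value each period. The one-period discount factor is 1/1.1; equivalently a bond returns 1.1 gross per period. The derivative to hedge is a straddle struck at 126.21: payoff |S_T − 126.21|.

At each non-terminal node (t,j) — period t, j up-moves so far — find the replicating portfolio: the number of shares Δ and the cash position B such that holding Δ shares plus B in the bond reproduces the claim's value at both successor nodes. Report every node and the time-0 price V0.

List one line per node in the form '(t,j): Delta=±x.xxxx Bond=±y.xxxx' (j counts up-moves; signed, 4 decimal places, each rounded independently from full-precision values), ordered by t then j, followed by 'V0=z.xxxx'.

Since d<R<u, set p* = (R−d)/(u−d) = 0.6731; price each node as the discounted p*-expectation of its children.
Payoff layer (t=1): V(1,0)=27.9600, V(1,1)=40.1600
Node (0,0) S=131.0000: V=(p*·40.1600+(1−p*)·27.9600)/1.1=32.8832; Δ=(40.1600−27.9600)/(166.3700−98.2500)=0.1791; B=V−Δ·S=9.4217
Root portfolio cost Δ·131+B reproduces V0=32.8832.

(0,0): Delta=0.1791 Bond=9.4217
V0=32.8832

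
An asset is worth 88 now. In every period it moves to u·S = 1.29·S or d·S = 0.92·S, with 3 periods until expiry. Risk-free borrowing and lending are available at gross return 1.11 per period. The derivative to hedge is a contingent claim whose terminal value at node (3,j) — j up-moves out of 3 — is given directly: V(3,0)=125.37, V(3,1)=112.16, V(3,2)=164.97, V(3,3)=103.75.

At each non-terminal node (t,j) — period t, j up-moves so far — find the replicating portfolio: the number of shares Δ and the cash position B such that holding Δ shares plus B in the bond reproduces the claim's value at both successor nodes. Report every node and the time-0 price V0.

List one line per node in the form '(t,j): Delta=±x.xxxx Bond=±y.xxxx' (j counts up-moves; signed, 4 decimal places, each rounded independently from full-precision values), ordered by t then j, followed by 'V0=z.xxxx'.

(0,0): Delta=0.1774 Bond=81.5416
(1,0): Delta=0.6223 Bond=54.4888
(1,1): Delta=-0.1232 Bond=124.6375
(2,0): Delta=-0.4793 Bond=142.5374
(2,1): Delta=1.3666 Bond=-17.2535
(2,2): Delta=-1.1299 Bond=285.7592
V0=97.1507

No-arbitrage ⇒ martingale measure with p* = (R−d)/(u−d) = 0.5135.
Terminal payoffs: V(3,0)=125.3700, V(3,1)=112.1600, V(3,2)=164.9700, V(3,3)=103.7500
  t=2,j=0: stock 74.4832 → up 96.0833 (V=112.1600), down 68.5245 (V=125.3700). Price 106.8347; hedge Δ=-0.4793, bond B=142.5374.
  t=2,j=1: stock 104.4384 → up 134.7255 (V=164.9700), down 96.0833 (V=112.1600). Price 125.4763; hedge Δ=1.3666, bond B=-17.2535.
  t=2,j=2: stock 146.4408 → up 188.9086 (V=103.7500), down 134.7255 (V=164.9700). Price 120.2997; hedge Δ=-1.1299, bond B=285.7592.
  t=1,j=0: stock 80.9600 → up 104.4384 (V=125.4763), down 74.4832 (V=106.8347). Price 104.8715; hedge Δ=0.6223, bond B=54.4888.
  t=1,j=1: stock 113.5200 → up 146.4408 (V=120.2997), down 104.4384 (V=125.4763). Price 110.6469; hedge Δ=-0.1232, bond B=124.6375.
  t=0,j=0: stock 88.0000 → up 113.5200 (V=110.6469), down 80.9600 (V=104.8715). Price 97.1507; hedge Δ=0.1774, bond B=81.5416.
Root portfolio cost Δ·88+B reproduces V0=97.1507.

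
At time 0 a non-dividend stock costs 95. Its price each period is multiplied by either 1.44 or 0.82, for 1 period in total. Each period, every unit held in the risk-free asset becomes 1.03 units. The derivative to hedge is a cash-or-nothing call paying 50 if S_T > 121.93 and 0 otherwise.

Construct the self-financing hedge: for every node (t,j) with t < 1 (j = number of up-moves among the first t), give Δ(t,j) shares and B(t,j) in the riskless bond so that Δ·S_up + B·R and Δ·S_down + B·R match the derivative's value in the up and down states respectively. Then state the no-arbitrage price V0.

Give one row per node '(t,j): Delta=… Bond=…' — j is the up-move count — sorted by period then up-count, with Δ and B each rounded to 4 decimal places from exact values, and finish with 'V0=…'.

Risk-neutral probability p* = (R−d)/(u−d) = (1.03−0.82)/(1.44−0.82) = 0.3387.
At expiry t=1: V(1,0)=0.0000, V(1,1)=50.0000
Node (0,0) S=95.0000: V=(p*·50.0000+(1−p*)·0.0000)/1.03=16.4422; Δ=(50.0000−0.0000)/(136.8000−77.9000)=0.8489; B=V−Δ·S=-64.2029
The time-0 hedge costs 16.4422, which is the no-arbitrage price.

(0,0): Delta=0.8489 Bond=-64.2029
V0=16.4422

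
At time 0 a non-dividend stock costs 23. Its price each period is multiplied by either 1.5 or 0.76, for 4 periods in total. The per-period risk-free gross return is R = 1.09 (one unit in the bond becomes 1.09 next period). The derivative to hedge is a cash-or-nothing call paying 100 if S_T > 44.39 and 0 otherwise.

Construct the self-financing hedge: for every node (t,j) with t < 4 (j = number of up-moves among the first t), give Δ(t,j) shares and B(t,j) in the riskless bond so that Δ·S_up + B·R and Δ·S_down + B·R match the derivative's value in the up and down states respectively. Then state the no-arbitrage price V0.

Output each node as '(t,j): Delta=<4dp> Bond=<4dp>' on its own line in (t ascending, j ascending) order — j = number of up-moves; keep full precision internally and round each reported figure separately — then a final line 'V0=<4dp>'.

No-arbitrage ⇒ martingale measure with p* = (R−d)/(u−d) = 0.4459.
At expiry t=4: V(4,0)=0.0000, V(4,1)=0.0000, V(4,2)=0.0000, V(4,3)=100.0000, V(4,4)=100.0000
(3,0): S=10.0964. Δ = (V_up−V_dn)/(S_up−S_dn) = (0.0000−0.0000)/(15.1447−7.6733) = 0.0000. V = [p*·0.0000 + (1−p*)·0.0000]/1.09 = 0.0000. B = V − Δ·S = 0.0000.
(3,1): S=19.9272. Δ = (V_up−V_dn)/(S_up−S_dn) = (0.0000−0.0000)/(29.8908−15.1447) = 0.0000. V = [p*·0.0000 + (1−p*)·0.0000]/1.09 = 0.0000. B = V − Δ·S = 0.0000.
(3,2): S=39.3300. Δ = (V_up−V_dn)/(S_up−S_dn) = (100.0000−0.0000)/(58.9950−29.8908) = 3.4359. V = [p*·100.0000 + (1−p*)·0.0000]/1.09 = 40.9125. B = V − Δ·S = -94.2227.
(3,3): S=77.6250. Δ = (V_up−V_dn)/(S_up−S_dn) = (100.0000−100.0000)/(116.4375−58.9950) = 0.0000. V = [p*·100.0000 + (1−p*)·100.0000]/1.09 = 91.7431. B = V − Δ·S = 91.7431.
(2,0): S=13.2848. Δ = (V_up−V_dn)/(S_up−S_dn) = (0.0000−0.0000)/(19.9272−10.0964) = 0.0000. V = [p*·0.0000 + (1−p*)·0.0000]/1.09 = 0.0000. B = V − Δ·S = 0.0000.
(2,1): S=26.2200. Δ = (V_up−V_dn)/(S_up−S_dn) = (40.9125−0.0000)/(39.3300−19.9272) = 2.1086. V = [p*·40.9125 + (1−p*)·0.0000]/1.09 = 16.7383. B = V − Δ·S = -38.5488.
(2,2): S=51.7500. Δ = (V_up−V_dn)/(S_up−S_dn) = (91.7431−40.9125)/(77.6250−39.3300) = 1.3273. V = [p*·91.7431 + (1−p*)·40.9125]/1.09 = 58.3305. B = V − Δ·S = -10.3596.
(1,0): S=17.4800. Δ = (V_up−V_dn)/(S_up−S_dn) = (16.7383−0.0000)/(26.2200−13.2848) = 1.2940. V = [p*·16.7383 + (1−p*)·0.0000]/1.09 = 6.8481. B = V − Δ·S = -15.7713.
(1,1): S=34.5000. Δ = (V_up−V_dn)/(S_up−S_dn) = (58.3305−16.7383)/(51.7500−26.2200) = 1.6291. V = [p*·58.3305 + (1−p*)·16.7383]/1.09 = 32.3726. B = V − Δ·S = -23.8330.
(0,0): S=23.0000. Δ = (V_up−V_dn)/(S_up−S_dn) = (32.3726−6.8481)/(34.5000−17.4800) = 1.4997. V = [p*·32.3726 + (1−p*)·6.8481]/1.09 = 16.7253. B = V − Δ·S = -17.7673.
Check: Δ(0,0)·S0 + B(0,0) = 16.7253 = V0.

(0,0): Delta=1.4997 Bond=-17.7673
(1,0): Delta=1.2940 Bond=-15.7713
(1,1): Delta=1.6291 Bond=-23.8330
(2,0): Delta=0.0000 Bond=0.0000
(2,1): Delta=2.1086 Bond=-38.5488
(2,2): Delta=1.3273 Bond=-10.3596
(3,0): Delta=0.0000 Bond=0.0000
(3,1): Delta=0.0000 Bond=0.0000
(3,2): Delta=3.4359 Bond=-94.2227
(3,3): Delta=0.0000 Bond=91.7431
V0=16.7253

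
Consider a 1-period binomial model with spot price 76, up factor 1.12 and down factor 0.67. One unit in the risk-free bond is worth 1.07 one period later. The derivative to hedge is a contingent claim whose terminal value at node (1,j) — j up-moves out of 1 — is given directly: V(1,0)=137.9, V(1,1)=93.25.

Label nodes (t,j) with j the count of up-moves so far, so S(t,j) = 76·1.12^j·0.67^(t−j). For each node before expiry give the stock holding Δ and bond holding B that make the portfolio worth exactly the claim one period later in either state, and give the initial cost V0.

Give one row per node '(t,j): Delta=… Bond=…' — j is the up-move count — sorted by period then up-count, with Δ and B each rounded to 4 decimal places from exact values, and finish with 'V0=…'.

(0,0): Delta=-1.3056 Bond=191.0083
V0=91.7861

Since d<R<u, set p* = (R−d)/(u−d) = 0.8889; price each node as the discounted p*-expectation of its children.
Terminal values V(1,·): V(1,0)=137.9000, V(1,1)=93.2500
Node (0,0) S=76.0000: V=(p*·93.2500+(1−p*)·137.9000)/1.07=91.7861; Δ=(93.2500−137.9000)/(85.1200−50.9200)=-1.3056; B=V−Δ·S=191.0083
Root portfolio cost Δ·76+B reproduces V0=91.7861.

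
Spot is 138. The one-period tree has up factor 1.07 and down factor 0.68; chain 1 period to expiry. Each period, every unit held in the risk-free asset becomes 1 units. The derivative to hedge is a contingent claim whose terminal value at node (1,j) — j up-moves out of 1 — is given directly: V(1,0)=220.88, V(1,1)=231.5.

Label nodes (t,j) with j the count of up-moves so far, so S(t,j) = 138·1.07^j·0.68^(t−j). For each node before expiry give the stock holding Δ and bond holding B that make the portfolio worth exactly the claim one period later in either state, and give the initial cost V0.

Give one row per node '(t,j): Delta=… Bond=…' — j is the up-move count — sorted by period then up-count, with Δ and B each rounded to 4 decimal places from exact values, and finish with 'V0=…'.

Since d<R<u, set p* = (R−d)/(u−d) = 0.8205; price each node as the discounted p*-expectation of its children.
Payoff layer (t=1): V(1,0)=220.8800, V(1,1)=231.5000
Node (0,0) S=138.0000: V=(p*·231.5000+(1−p*)·220.8800)/1=229.5938; Δ=(231.5000−220.8800)/(147.6600−93.8400)=0.1973; B=V−Δ·S=202.3631
Each (Δ,B) replicates both successor values, so the strategy is self-financing and V0 is arbitrage-free.

(0,0): Delta=0.1973 Bond=202.3631
V0=229.5938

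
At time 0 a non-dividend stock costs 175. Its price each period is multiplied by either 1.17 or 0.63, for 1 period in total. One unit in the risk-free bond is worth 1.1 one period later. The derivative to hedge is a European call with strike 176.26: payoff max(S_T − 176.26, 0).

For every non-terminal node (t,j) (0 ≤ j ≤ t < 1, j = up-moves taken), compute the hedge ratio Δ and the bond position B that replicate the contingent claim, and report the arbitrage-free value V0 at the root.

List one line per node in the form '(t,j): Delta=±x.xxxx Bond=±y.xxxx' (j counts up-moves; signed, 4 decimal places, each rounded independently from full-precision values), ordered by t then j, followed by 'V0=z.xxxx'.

No-arbitrage ⇒ martingale measure with p* = (R−d)/(u−d) = 0.8704.
At expiry t=1: V(1,0)=0.0000, V(1,1)=28.4900
(0,0): S=175.0000. Δ = (V_up−V_dn)/(S_up−S_dn) = (28.4900−0.0000)/(204.7500−110.2500) = 0.3015. V = [p*·28.4900 + (1−p*)·0.0000]/1.1 = 22.5426. B = V − Δ·S = -30.2167.
The time-0 hedge costs 22.5426, which is the no-arbitrage price.

(0,0): Delta=0.3015 Bond=-30.2167
V0=22.5426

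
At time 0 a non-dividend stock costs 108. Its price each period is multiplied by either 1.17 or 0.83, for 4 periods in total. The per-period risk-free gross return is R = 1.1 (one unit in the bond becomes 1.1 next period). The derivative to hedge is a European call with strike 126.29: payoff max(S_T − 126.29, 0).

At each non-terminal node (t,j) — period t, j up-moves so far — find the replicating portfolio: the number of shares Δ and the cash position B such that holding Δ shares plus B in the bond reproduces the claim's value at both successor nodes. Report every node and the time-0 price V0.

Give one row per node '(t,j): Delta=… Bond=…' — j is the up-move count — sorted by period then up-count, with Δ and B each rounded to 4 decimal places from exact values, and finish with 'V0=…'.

Risk-neutral probability p* = (R−d)/(u−d) = (1.1−0.83)/(1.17−0.83) = 0.7941.
Terminal values V(4,·): V(4,0)=0.0000, V(4,1)=0.0000, V(4,2)=0.0000, V(4,3)=17.2786, V(4,4)=76.0898
(3,0): S=61.7530. Δ = (V_up−V_dn)/(S_up−S_dn) = (0.0000−0.0000)/(72.2510−51.2550) = 0.0000. V = [p*·0.0000 + (1−p*)·0.0000]/1.1 = 0.0000. B = V − Δ·S = 0.0000.
(3,1): S=87.0494. Δ = (V_up−V_dn)/(S_up−S_dn) = (0.0000−0.0000)/(101.8478−72.2510) = 0.0000. V = [p*·0.0000 + (1−p*)·0.0000]/1.1 = 0.0000. B = V − Δ·S = 0.0000.
(3,2): S=122.7082. Δ = (V_up−V_dn)/(S_up−S_dn) = (17.2786−0.0000)/(143.5686−101.8478) = 0.4141. V = [p*·17.2786 + (1−p*)·0.0000]/1.1 = 12.4738. B = V − Δ·S = -38.3455.
(3,3): S=172.9742. Δ = (V_up−V_dn)/(S_up−S_dn) = (76.0898−17.2786)/(202.3798−143.5686) = 1.0000. V = [p*·76.0898 + (1−p*)·17.2786]/1.1 = 58.1651. B = V − Δ·S = -114.8091.
(2,0): S=74.4012. Δ = (V_up−V_dn)/(S_up−S_dn) = (0.0000−0.0000)/(87.0494−61.7530) = 0.0000. V = [p*·0.0000 + (1−p*)·0.0000]/1.1 = 0.0000. B = V − Δ·S = 0.0000.
(2,1): S=104.8788. Δ = (V_up−V_dn)/(S_up−S_dn) = (12.4738−0.0000)/(122.7082−87.0494) = 0.3498. V = [p*·12.4738 + (1−p*)·0.0000]/1.1 = 9.0052. B = V − Δ·S = -27.6826.
(2,2): S=147.8412. Δ = (V_up−V_dn)/(S_up−S_dn) = (58.1651−12.4738)/(172.9742−122.7082) = 0.9090. V = [p*·58.1651 + (1−p*)·12.4738]/1.1 = 44.3255. B = V − Δ·S = -90.0605.
(1,0): S=89.6400. Δ = (V_up−V_dn)/(S_up−S_dn) = (9.0052−0.0000)/(104.8788−74.4012) = 0.2955. V = [p*·9.0052 + (1−p*)·0.0000]/1.1 = 6.5011. B = V − Δ·S = -19.9848.
(1,1): S=126.3600. Δ = (V_up−V_dn)/(S_up−S_dn) = (44.3255−9.0052)/(147.8412−104.8788) = 0.8221. V = [p*·44.3255 + (1−p*)·9.0052]/1.1 = 33.6852. B = V − Δ·S = -70.1982.
(0,0): S=108.0000. Δ = (V_up−V_dn)/(S_up−S_dn) = (33.6852−6.5011)/(126.3600−89.6400) = 0.7403. V = [p*·33.6852 + (1−p*)·6.5011]/1.1 = 25.5350. B = V − Δ·S = -54.4183.
Each (Δ,B) replicates both successor values, so the strategy is self-financing and V0 is arbitrage-free.

(0,0): Delta=0.7403 Bond=-54.4183
(1,0): Delta=0.2955 Bond=-19.9848
(1,1): Delta=0.8221 Bond=-70.1982
(2,0): Delta=0.0000 Bond=0.0000
(2,1): Delta=0.3498 Bond=-27.6826
(2,2): Delta=0.9090 Bond=-90.0605
(3,0): Delta=0.0000 Bond=0.0000
(3,1): Delta=0.0000 Bond=0.0000
(3,2): Delta=0.4141 Bond=-38.3455
(3,3): Delta=1.0000 Bond=-114.8091
V0=25.5350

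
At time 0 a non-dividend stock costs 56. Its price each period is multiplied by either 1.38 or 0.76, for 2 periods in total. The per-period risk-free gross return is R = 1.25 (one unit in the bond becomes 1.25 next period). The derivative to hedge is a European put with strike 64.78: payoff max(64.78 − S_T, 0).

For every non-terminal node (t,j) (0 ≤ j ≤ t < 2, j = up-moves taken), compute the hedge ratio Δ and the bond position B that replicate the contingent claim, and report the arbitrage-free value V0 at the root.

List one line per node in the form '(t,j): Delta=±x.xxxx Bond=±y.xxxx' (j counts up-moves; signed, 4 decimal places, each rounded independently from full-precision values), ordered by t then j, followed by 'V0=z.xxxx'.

The replicating-portfolio and risk-neutral prices coincide; use p* = (1.25−0.76)/(1.38−0.76) = 0.7903 for the latter.
Terminal payoffs: V(2,0)=32.4344, V(2,1)=6.0472, V(2,2)=0.0000
  t=1,j=0: stock 42.5600 → up 58.7328 (V=6.0472), down 32.3456 (V=32.4344). Price 9.2640; hedge Δ=-1.0000, bond B=51.8240.
  t=1,j=1: stock 77.2800 → up 106.6464 (V=0.0000), down 58.7328 (V=6.0472). Price 1.0144; hedge Δ=-0.1262, bond B=10.7679.
  t=0,j=0: stock 56.0000 → up 77.2800 (V=1.0144), down 42.5600 (V=9.2640). Price 2.1953; hedge Δ=-0.2376, bond B=15.5012.
Self-financing check: at every node Δ·S+B equals the discounted successor values.

(0,0): Delta=-0.2376 Bond=15.5012
(1,0): Delta=-1.0000 Bond=51.8240
(1,1): Delta=-0.1262 Bond=10.7679
V0=2.1953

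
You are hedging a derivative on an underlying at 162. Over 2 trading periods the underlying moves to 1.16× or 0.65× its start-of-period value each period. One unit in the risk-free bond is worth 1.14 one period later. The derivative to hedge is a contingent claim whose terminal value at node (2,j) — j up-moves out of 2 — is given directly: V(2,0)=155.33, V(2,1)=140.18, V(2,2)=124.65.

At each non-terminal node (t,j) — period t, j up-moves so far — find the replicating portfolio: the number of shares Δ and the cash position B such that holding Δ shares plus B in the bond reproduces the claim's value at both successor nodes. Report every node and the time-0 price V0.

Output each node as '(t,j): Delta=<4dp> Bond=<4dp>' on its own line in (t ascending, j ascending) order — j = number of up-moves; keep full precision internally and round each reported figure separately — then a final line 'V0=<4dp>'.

Since d<R<u, set p* = (R−d)/(u−d) = 0.9608; price each node as the discounted p*-expectation of its children.
At expiry t=2: V(2,0)=155.3300, V(2,1)=140.1800, V(2,2)=124.6500
  t=1,j=0: stock 105.3000 → up 122.1480 (V=140.1800), down 68.4450 (V=155.3300). Price 123.4861; hedge Δ=-0.2821, bond B=153.1920.
  t=1,j=1: stock 187.9200 → up 217.9872 (V=124.6500), down 122.1480 (V=140.1800). Price 109.8763; hedge Δ=-0.1620, bond B=140.3273.
  t=0,j=0: stock 162.0000 → up 187.9200 (V=109.8763), down 105.3000 (V=123.4861). Price 96.8509; hedge Δ=-0.1647, bond B=123.5367.
The time-0 hedge costs 96.8509, which is the no-arbitrage price.

(0,0): Delta=-0.1647 Bond=123.5367
(1,0): Delta=-0.2821 Bond=153.1920
(1,1): Delta=-0.1620 Bond=140.3273
V0=96.8509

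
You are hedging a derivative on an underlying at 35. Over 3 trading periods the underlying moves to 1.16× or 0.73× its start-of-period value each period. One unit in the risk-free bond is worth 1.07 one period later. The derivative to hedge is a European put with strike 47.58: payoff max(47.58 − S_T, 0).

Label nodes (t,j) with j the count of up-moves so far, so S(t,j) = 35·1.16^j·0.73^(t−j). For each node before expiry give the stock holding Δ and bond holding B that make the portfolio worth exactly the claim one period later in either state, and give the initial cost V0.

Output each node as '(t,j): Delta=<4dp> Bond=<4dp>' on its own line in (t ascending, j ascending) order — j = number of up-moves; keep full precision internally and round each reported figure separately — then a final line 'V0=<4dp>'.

(0,0): Delta=-0.7441 Bond=32.7301
(1,0): Delta=-1.0000 Bond=41.5582
(1,1): Delta=-0.7015 Bond=33.2908
(2,0): Delta=-1.0000 Bond=44.4673
(2,1): Delta=-1.0000 Bond=44.4673
(2,2): Delta=-0.6518 Bond=33.2795
V0=6.6849

Under the risk-neutral measure, an up-move has probability p* = (R−d)/(u−d) = 0.7907 and values discount at R = 1.07.
Terminal payoffs: V(3,0)=33.9644, V(3,1)=25.9443, V(3,2)=13.1999, V(3,3)=0.0000
  t=2,j=0: stock 18.6515 → up 21.6357 (V=25.9443), down 13.6156 (V=33.9644). Price 25.8158; hedge Δ=-1.0000, bond B=44.4673.
  t=2,j=1: stock 29.6380 → up 34.3801 (V=13.1999), down 21.6357 (V=25.9443). Price 14.8293; hedge Δ=-1.0000, bond B=44.4673.
  t=2,j=2: stock 47.0960 → up 54.6314 (V=0.0000), down 34.3801 (V=13.1999). Price 2.5820; hedge Δ=-0.6518, bond B=33.2795.
  t=1,j=0: stock 25.5500 → up 29.6380 (V=14.8293), down 18.6515 (V=25.8158). Price 16.0082; hedge Δ=-1.0000, bond B=41.5582.
  t=1,j=1: stock 40.6000 → up 47.0960 (V=2.5820), down 29.6380 (V=14.8293). Price 4.8088; hedge Δ=-0.7015, bond B=33.2908.
  t=0,j=0: stock 35.0000 → up 40.6000 (V=4.8088), down 25.5500 (V=16.0082). Price 6.6849; hedge Δ=-0.7441, bond B=32.7301.
Root portfolio cost Δ·35+B reproduces V0=6.6849.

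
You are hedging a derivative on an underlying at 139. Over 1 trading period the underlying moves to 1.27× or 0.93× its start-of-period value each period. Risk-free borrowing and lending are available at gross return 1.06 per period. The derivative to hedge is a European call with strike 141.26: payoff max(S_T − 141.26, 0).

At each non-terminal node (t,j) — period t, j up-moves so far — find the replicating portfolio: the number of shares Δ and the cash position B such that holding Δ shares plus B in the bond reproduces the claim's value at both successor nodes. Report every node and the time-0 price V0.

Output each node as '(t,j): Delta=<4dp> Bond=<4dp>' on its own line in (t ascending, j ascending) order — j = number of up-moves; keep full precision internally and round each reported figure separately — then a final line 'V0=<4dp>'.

(0,0): Delta=0.7463 Bond=-91.0130
V0=12.7223

Risk-neutral probability p* = (R−d)/(u−d) = (1.06−0.93)/(1.27−0.93) = 0.3824.
Terminal values V(1,·): V(1,0)=0.0000, V(1,1)=35.2700
(0,0): S=139.0000. Δ = (V_up−V_dn)/(S_up−S_dn) = (35.2700−0.0000)/(176.5300−129.2700) = 0.7463. V = [p*·35.2700 + (1−p*)·0.0000]/1.06 = 12.7223. B = V − Δ·S = -91.0130.
The time-0 hedge costs 12.7223, which is the no-arbitrage price.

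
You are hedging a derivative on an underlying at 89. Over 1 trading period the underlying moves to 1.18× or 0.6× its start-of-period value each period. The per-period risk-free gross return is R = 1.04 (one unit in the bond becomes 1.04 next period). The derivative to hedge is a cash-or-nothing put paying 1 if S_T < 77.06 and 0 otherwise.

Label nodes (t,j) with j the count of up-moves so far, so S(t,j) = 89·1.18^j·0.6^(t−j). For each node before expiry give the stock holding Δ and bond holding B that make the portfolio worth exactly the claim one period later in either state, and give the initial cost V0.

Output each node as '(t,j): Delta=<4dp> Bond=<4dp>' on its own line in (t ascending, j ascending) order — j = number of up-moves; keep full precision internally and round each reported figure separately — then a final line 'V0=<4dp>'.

No-arbitrage ⇒ martingale measure with p* = (R−d)/(u−d) = 0.7586.
Payoff layer (t=1): V(1,0)=1.0000, V(1,1)=0.0000
  t=0,j=0: stock 89.0000 → up 105.0200 (V=0.0000), down 53.4000 (V=1.0000). Price 0.2321; hedge Δ=-0.0194, bond B=1.9562.
Check: Δ(0,0)·S0 + B(0,0) = 0.2321 = V0.

(0,0): Delta=-0.0194 Bond=1.9562
V0=0.2321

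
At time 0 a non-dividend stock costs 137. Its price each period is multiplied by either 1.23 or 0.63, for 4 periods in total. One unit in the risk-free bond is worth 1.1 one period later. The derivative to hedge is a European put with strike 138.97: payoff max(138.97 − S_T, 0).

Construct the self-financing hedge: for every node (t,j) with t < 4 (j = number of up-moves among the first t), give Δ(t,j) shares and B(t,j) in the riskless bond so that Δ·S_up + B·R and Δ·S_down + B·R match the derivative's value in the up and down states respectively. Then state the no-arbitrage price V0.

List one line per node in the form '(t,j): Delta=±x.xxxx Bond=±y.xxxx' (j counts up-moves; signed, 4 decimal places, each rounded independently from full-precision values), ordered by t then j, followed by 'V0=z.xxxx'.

Risk-neutral probability p* = (R−d)/(u−d) = (1.1−0.63)/(1.23−0.63) = 0.7833.
Terminal payoffs: V(4,0)=117.3884, V(4,1)=96.8346, V(4,2)=56.7056, V(4,3)=0.0000, V(4,4)=0.0000
Node (3,0) S=34.2564: V=(p*·96.8346+(1−p*)·117.3884)/1.1=92.0799; Δ=(96.8346−117.3884)/(42.1354−21.5816)=-1.0000; B=V−Δ·S=126.3364
Node (3,1) S=66.8816: V=(p*·56.7056+(1−p*)·96.8346)/1.1=59.4547; Δ=(56.7056−96.8346)/(82.2644−42.1354)=-1.0000; B=V−Δ·S=126.3364
Node (3,2) S=130.5784: V=(p*·0.0000+(1−p*)·56.7056)/1.1=11.1693; Δ=(0.0000−56.7056)/(160.6114−82.2644)=-0.7238; B=V−Δ·S=105.6786
Node (3,3) S=254.9388: V=(p*·0.0000+(1−p*)·0.0000)/1.1=0.0000; Δ=(0.0000−0.0000)/(313.5747−160.6114)=0.0000; B=V−Δ·S=0.0000
Node (2,0) S=54.3753: V=(p*·59.4547+(1−p*)·92.0799)/1.1=60.4759; Δ=(59.4547−92.0799)/(66.8816−34.2564)=-1.0000; B=V−Δ·S=114.8512
Node (2,1) S=106.1613: V=(p*·11.1693+(1−p*)·59.4547)/1.1=19.6647; Δ=(11.1693−59.4547)/(130.5784−66.8816)=-0.7581; B=V−Δ·S=100.1404
Node (2,2) S=207.2673: V=(p*·0.0000+(1−p*)·11.1693)/1.1=2.2000; Δ=(0.0000−11.1693)/(254.9388−130.5784)=-0.0898; B=V−Δ·S=20.8155
Node (1,0) S=86.3100: V=(p*·19.6647+(1−p*)·60.4759)/1.1=25.9156; Δ=(19.6647−60.4759)/(106.1613−54.3753)=-0.7881; B=V−Δ·S=93.9343
Node (1,1) S=168.5100: V=(p*·2.2000+(1−p*)·19.6647)/1.1=5.4400; Δ=(2.2000−19.6647)/(207.2673−106.1613)=-0.1727; B=V−Δ·S=34.5478
Node (0,0) S=137.0000: V=(p*·5.4400+(1−p*)·25.9156)/1.1=8.9785; Δ=(5.4400−25.9156)/(168.5100−86.3100)=-0.2491; B=V−Δ·S=43.1044
Self-financing check: at every node Δ·S+B equals the discounted successor values.

(0,0): Delta=-0.2491 Bond=43.1044
(1,0): Delta=-0.7881 Bond=93.9343
(1,1): Delta=-0.1727 Bond=34.5478
(2,0): Delta=-1.0000 Bond=114.8512
(2,1): Delta=-0.7581 Bond=100.1404
(2,2): Delta=-0.0898 Bond=20.8155
(3,0): Delta=-1.0000 Bond=126.3364
(3,1): Delta=-1.0000 Bond=126.3364
(3,2): Delta=-0.7238 Bond=105.6786
(3,3): Delta=0.0000 Bond=0.0000
V0=8.9785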